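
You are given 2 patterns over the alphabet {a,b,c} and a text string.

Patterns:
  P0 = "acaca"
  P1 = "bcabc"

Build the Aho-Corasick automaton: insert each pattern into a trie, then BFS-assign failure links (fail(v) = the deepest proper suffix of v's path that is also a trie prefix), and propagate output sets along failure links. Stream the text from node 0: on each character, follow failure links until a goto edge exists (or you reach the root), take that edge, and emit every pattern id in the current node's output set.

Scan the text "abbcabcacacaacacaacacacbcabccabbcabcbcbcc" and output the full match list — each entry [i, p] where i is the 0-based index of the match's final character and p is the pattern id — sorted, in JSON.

Construct AC machine:
Trie (insert patterns):
  0='ε' goto a→1 b→6
  1='a' goto c→2
  2='ac' goto a→3
  3='aca' goto c→4
  4='acac' goto a→5
  5='acaca' goto ·  [P0 ends]
  6='b' goto c→7
  7='bc' goto a→8
  8='bca' goto b→9
  9='bcab' goto c→10
  10='bcabc' goto ·  [P1 ends]

Failure links (BFS by depth):
  fail(1) 'a': from fail(0)=0 chase 'a': 0 ⇒ 0;  out=∅∪out(0)=∅
  fail(6) 'b': from fail(0)=0 chase 'b': 0 ⇒ 0;  out=∅∪out(0)=∅
  fail(2) 'ac': from fail(1)=0 chase 'c': 0 ⇒ 0;  out=∅∪out(0)=∅
  fail(7) 'bc': from fail(6)=0 chase 'c': 0 ⇒ 0;  out=∅∪out(0)=∅
  fail(3) 'aca': from fail(2)=0 chase 'a': 0 ⇒ 1;  out=∅∪out(1)=∅
  fail(8) 'bca': from fail(7)=0 chase 'a': 0 ⇒ 1;  out=∅∪out(1)=∅
  fail(4) 'acac': from fail(3)=1 chase 'c': 1 ⇒ 2;  out=∅∪out(2)=∅
  fail(9) 'bcab': from fail(8)=1 chase 'b': 1→0 ⇒ 6;  out=∅∪out(6)=∅
  fail(5) 'acaca': from fail(4)=2 chase 'a': 2 ⇒ 3;  out={0}∪out(3)={0}
  fail(10) 'bcabc': from fail(9)=6 chase 'c': 6 ⇒ 7;  out={1}∪out(7)={1}

Scan:
i=0 'a': node 0→1
i=1 'b': node 1→6 (fail-walked)
i=2 'b': node 6→6 (fail-walked)
i=3 'c': node 6→7
i=4 'a': node 7→8
i=5 'b': node 8→9
i=6 'c': node 9→10  ** P1@[2:6]
i=7 'a': node 10→8 (fail-walked)
i=8 'c': node 8→2 (fail-walked)
i=9 'a': node 2→3
i=10 'c': node 3→4
i=11 'a': node 4→5  ** P0@[7:11]
i=12 'a': node 5→1 (fail-walked)
i=13 'c': node 1→2
i=14 'a': node 2→3
i=15 'c': node 3→4
i=16 'a': node 4→5  ** P0@[12:16]
i=17 'a': node 5→1 (fail-walked)
i=18 'c': node 1→2
i=19 'a': node 2→3
i=20 'c': node 3→4
i=21 'a': node 4→5  ** P0@[17:21]
i=22 'c': node 5→4 (fail-walked)
i=23 'b': node 4→6 (fail-walked)
i=24 'c': node 6→7
i=25 'a': node 7→8
i=26 'b': node 8→9
i=27 'c': node 9→10  ** P1@[23:27]
i=28 'c': node 10→0 (fail-walked)
i=29 'a': node 0→1
i=30 'b': node 1→6 (fail-walked)
i=31 'b': node 6→6 (fail-walked)
i=32 'c': node 6→7
i=33 'a': node 7→8
i=34 'b': node 8→9
i=35 'c': node 9→10  ** P1@[31:35]
i=36 'b': node 10→6 (fail-walked)
i=37 'c': node 6→7
i=38 'b': node 7→6 (fail-walked)
i=39 'c': node 6→7
i=40 'c': node 7→0 (fail-walked)

All matches (sorted): [[6,1],[11,0],[16,0],[21,0],[27,1],[35,1]]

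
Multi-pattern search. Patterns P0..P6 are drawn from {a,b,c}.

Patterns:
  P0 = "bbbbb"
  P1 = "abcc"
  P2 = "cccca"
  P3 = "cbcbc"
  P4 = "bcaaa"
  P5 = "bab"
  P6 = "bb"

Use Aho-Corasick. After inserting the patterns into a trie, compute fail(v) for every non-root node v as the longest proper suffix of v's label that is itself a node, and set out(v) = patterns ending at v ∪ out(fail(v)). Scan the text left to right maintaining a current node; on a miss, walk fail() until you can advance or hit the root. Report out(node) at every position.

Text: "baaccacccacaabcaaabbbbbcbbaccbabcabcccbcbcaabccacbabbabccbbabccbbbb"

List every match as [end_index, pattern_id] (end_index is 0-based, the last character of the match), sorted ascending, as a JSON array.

Build automaton:
Trie (insert patterns):
  0='ε' goto a→6 b→1 c→10
  1='b' goto a→23 b→2 c→19
  2='bb' goto b→3  [P6 ends]
  3='bbb' goto b→4
  4='bbbb' goto b→5
  5='bbbbb' goto ·  [P0 ends]
  6='a' goto b→7
  7='ab' goto c→8
  8='abc' goto c→9
  9='abcc' goto ·  [P1 ends]
  10='c' goto b→15 c→11
  11='cc' goto c→12
  12='ccc' goto c→13
  13='cccc' goto a→14
  14='cccca' goto ·  [P2 ends]
  15='cb' goto c→16
  16='cbc' goto b→17
  17='cbcb' goto c→18
  18='cbcbc' goto ·  [P3 ends]
  19='bc' goto a→20
  20='bca' goto a→21
  21='bcaa' goto a→22
  22='bcaaa' goto ·  [P4 ends]
  23='ba' goto b→24
  24='bab' goto ·  [P5 ends]

BFS fail/out derivation:
  n1('b'): parent n0 fail=0; on 'b' 0 → fail=0;  out ∅∪∅=∅
  n6('a'): parent n0 fail=0; on 'a' 0 → fail=0;  out ∅∪∅=∅
  n10('c'): parent n0 fail=0; on 'c' 0 → fail=0;  out ∅∪∅=∅
  n2('bb'): parent n1 fail=0; on 'b' 0 → fail=1;  out {6}∪∅={6}
  n7('ab'): parent n6 fail=0; on 'b' 0 → fail=1;  out ∅∪∅=∅
  n11('cc'): parent n10 fail=0; on 'c' 0 → fail=10;  out ∅∪∅=∅
  n15('cb'): parent n10 fail=0; on 'b' 0 → fail=1;  out ∅∪∅=∅
  n19('bc'): parent n1 fail=0; on 'c' 0 → fail=10;  out ∅∪∅=∅
  n23('ba'): parent n1 fail=0; on 'a' 0 → fail=6;  out ∅∪∅=∅
  n3('bbb'): parent n2 fail=1; on 'b' 1 → fail=2;  out ∅∪{6}={6}
  n8('abc'): parent n7 fail=1; on 'c' 1 → fail=19;  out ∅∪∅=∅
  n12('ccc'): parent n11 fail=10; on 'c' 10 → fail=11;  out ∅∪∅=∅
  n16('cbc'): parent n15 fail=1; on 'c' 1 → fail=19;  out ∅∪∅=∅
  n20('bca'): parent n19 fail=10; on 'a' 10→0 → fail=6;  out ∅∪∅=∅
  n24('bab'): parent n23 fail=6; on 'b' 6 → fail=7;  out {5}∪∅={5}
  n4('bbbb'): parent n3 fail=2; on 'b' 2 → fail=3;  out ∅∪{6}={6}
  n9('abcc'): parent n8 fail=19; on 'c' 19→10 → fail=11;  out {1}∪∅={1}
  n13('cccc'): parent n12 fail=11; on 'c' 11 → fail=12;  out ∅∪∅=∅
  n17('cbcb'): parent n16 fail=19; on 'b' 19→10 → fail=15;  out ∅∪∅=∅
  n21('bcaa'): parent n20 fail=6; on 'a' 6→0 → fail=6;  out ∅∪∅=∅
  n5('bbbbb'): parent n4 fail=3; on 'b' 3 → fail=4;  out {0}∪{6}={0,6}
  n14('cccca'): parent n13 fail=12; on 'a' 12→11→10→0 → fail=6;  out {2}∪∅={2}
  n18('cbcbc'): parent n17 fail=15; on 'c' 15 → fail=16;  out {3}∪∅={3}
  n22('bcaaa'): parent n21 fail=6; on 'a' 6→0 → fail=6;  out {4}∪∅={4}

Scan:
i=0 'b': node 0→1
i=1 'a': node 1→23
i=2 'a': node 23→6 (via fail)
i=3 'c': node 6→10 (via fail)
i=4 'c': node 10→11
i=5 'a': node 11→6 (via fail)
i=6 'c': node 6→10 (via fail)
i=7 'c': node 10→11
i=8 'c': node 11→12
i=9 'a': node 12→6 (via fail)
i=10 'c': node 6→10 (via fail)
i=11 'a': node 10→6 (via fail)
i=12 'a': node 6→6 (via fail)
i=13 'b': node 6→7
i=14 'c': node 7→8
i=15 'a': node 8→20 (via fail)
i=16 'a': node 20→21
i=17 'a': node 21→22  → match P4@[13:17]
i=18 'b': node 22→7 (via fail)
i=19 'b': node 7→2 (via fail)  → match P6@[18:19]
i=20 'b': node 2→3  → match P6@[19:20]
i=21 'b': node 3→4  → match P6@[20:21]
i=22 'b': node 4→5  → match P0@[18:22],P6@[21:22]
i=23 'c': node 5→19 (via fail)
i=24 'b': node 19→15 (via fail)
i=25 'b': node 15→2 (via fail)  → match P6@[24:25]
i=26 'a': node 2→23 (via fail)
i=27 'c': node 23→10 (via fail)
i=28 'c': node 10→11
i=29 'b': node 11→15 (via fail)
i=30 'a': node 15→23 (via fail)
i=31 'b': node 23→24  → match P5@[29:31]
i=32 'c': node 24→8 (via fail)
i=33 'a': node 8→20 (via fail)
i=34 'b': node 20→7 (via fail)
i=35 'c': node 7→8
i=36 'c': node 8→9  → match P1@[33:36]
i=37 'c': node 9→12 (via fail)
i=38 'b': node 12→15 (via fail)
i=39 'c': node 15→16
i=40 'b': node 16→17
i=41 'c': node 17→18  → match P3@[37:41]
i=42 'a': node 18→20 (via fail)
i=43 'a': node 20→21
i=44 'b': node 21→7 (via fail)
i=45 'c': node 7→8
i=46 'c': node 8→9  → match P1@[43:46]
i=47 'a': node 9→6 (via fail)
i=48 'c': node 6→10 (via fail)
i=49 'b': node 10→15
i=50 'a': node 15→23 (via fail)
i=51 'b': node 23→24  → match P5@[49:51]
i=52 'b': node 24→2 (via fail)  → match P6@[51:52]
i=53 'a': node 2→23 (via fail)
i=54 'b': node 23→24  → match P5@[52:54]
i=55 'c': node 24→8 (via fail)
i=56 'c': node 8→9  → match P1@[53:56]
i=57 'b': node 9→15 (via fail)
i=58 'b': node 15→2 (via fail)  → match P6@[57:58]
i=59 'a': node 2→23 (via fail)
i=60 'b': node 23→24  → match P5@[58:60]
i=61 'c': node 24→8 (via fail)
i=62 'c': node 8→9  → match P1@[59:62]
i=63 'b': node 9→15 (via fail)
i=64 'b': node 15→2 (via fail)  → match P6@[63:64]
i=65 'b': node 2→3  → match P6@[64:65]
i=66 'b': node 3→4  → match P6@[65:66]

Result: [[17,4],[19,6],[20,6],[21,6],[22,0],[22,6],[25,6],[31,5],[36,1],[41,3],[46,1],[51,5],[52,6],[54,5],[56,1],[58,6],[60,5],[62,1],[64,6],[65,6],[66,6]]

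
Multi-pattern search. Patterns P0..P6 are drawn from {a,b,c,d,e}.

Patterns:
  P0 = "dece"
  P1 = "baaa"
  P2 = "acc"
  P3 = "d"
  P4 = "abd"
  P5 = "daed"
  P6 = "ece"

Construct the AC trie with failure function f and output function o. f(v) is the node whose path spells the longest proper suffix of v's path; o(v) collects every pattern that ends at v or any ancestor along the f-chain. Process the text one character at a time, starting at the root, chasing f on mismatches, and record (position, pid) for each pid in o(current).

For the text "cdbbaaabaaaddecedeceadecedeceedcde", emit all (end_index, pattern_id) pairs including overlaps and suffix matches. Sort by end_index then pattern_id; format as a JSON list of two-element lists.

Build automaton:
Trie (insert patterns):
  0='ε' goto a→9 b→5 d→1 e→17
  1='d' goto a→14 e→2  [P3 ends]
  2='de' goto c→3
  3='dec' goto e→4
  4='dece' goto ·  [P0 ends]
  5='b' goto a→6
  6='ba' goto a→7
  7='baa' goto a→8
  8='baaa' goto ·  [P1 ends]
  9='a' goto b→12 c→10
  10='ac' goto c→11
  11='acc' goto ·  [P2 ends]
  12='ab' goto d→13
  13='abd' goto ·  [P4 ends]
  14='da' goto e→15
  15='dae' goto d→16
  16='daed' goto ·  [P5 ends]
  17='e' goto c→18
  18='ec' goto e→19
  19='ece' goto ·  [P6 ends]

BFS fail/out derivation:
  n1('d'): parent n0 fail=0; on 'd' 0 → fail=0;  out {3}∪∅={3}
  n5('b'): parent n0 fail=0; on 'b' 0 → fail=0;  out ∅∪∅=∅
  n9('a'): parent n0 fail=0; on 'a' 0 → fail=0;  out ∅∪∅=∅
  n17('e'): parent n0 fail=0; on 'e' 0 → fail=0;  out ∅∪∅=∅
  n2('de'): parent n1 fail=0; on 'e' 0 → fail=17;  out ∅∪∅=∅
  n6('ba'): parent n5 fail=0; on 'a' 0 → fail=9;  out ∅∪∅=∅
  n10('ac'): parent n9 fail=0; on 'c' 0 → fail=0;  out ∅∪∅=∅
  n12('ab'): parent n9 fail=0; on 'b' 0 → fail=5;  out ∅∪∅=∅
  n14('da'): parent n1 fail=0; on 'a' 0 → fail=9;  out ∅∪∅=∅
  n18('ec'): parent n17 fail=0; on 'c' 0 → fail=0;  out ∅∪∅=∅
  n3('dec'): parent n2 fail=17; on 'c' 17 → fail=18;  out ∅∪∅=∅
  n7('baa'): parent n6 fail=9; on 'a' 9→0 → fail=9;  out ∅∪∅=∅
  n11('acc'): parent n10 fail=0; on 'c' 0 → fail=0;  out {2}∪∅={2}
  n13('abd'): parent n12 fail=5; on 'd' 5→0 → fail=1;  out {4}∪{3}={3,4}
  n15('dae'): parent n14 fail=9; on 'e' 9→0 → fail=17;  out ∅∪∅=∅
  n19('ece'): parent n18 fail=0; on 'e' 0 → fail=17;  out {6}∪∅={6}
  n4('dece'): parent n3 fail=18; on 'e' 18 → fail=19;  out {0}∪{6}={0,6}
  n8('baaa'): parent n7 fail=9; on 'a' 9→0 → fail=9;  out {1}∪∅={1}
  n16('daed'): parent n15 fail=17; on 'd' 17→0 → fail=1;  out {5}∪{3}={3,5}

Scan:
pos 0 'c': at 0
pos 1 'd': at 1  → match P3@[1:1]
pos 2 'b': at 5 (via fail)
pos 3 'b': at 5 (via fail)
pos 4 'a': at 6
pos 5 'a': at 7
pos 6 'a': at 8  → match P1@[3:6]
pos 7 'b': at 12 (via fail)
pos 8 'a': at 6 (via fail)
pos 9 'a': at 7
pos 10 'a': at 8  → match P1@[7:10]
pos 11 'd': at 1 (via fail)  → match P3@[11:11]
pos 12 'd': at 1 (via fail)  → match P3@[12:12]
pos 13 'e': at 2
pos 14 'c': at 3
pos 15 'e': at 4  → match P0@[12:15],P6@[13:15]
pos 16 'd': at 1 (via fail)  → match P3@[16:16]
pos 17 'e': at 2
pos 18 'c': at 3
pos 19 'e': at 4  → match P0@[16:19],P6@[17:19]
pos 20 'a': at 9 (via fail)
pos 21 'd': at 1 (via fail)  → match P3@[21:21]
pos 22 'e': at 2
pos 23 'c': at 3
pos 24 'e': at 4  → match P0@[21:24],P6@[22:24]
pos 25 'd': at 1 (via fail)  → match P3@[25:25]
pos 26 'e': at 2
pos 27 'c': at 3
pos 28 'e': at 4  → match P0@[25:28],P6@[26:28]
pos 29 'e': at 17 (via fail)
pos 30 'd': at 1 (via fail)  → match P3@[30:30]
pos 31 'c': at 0 (via fail)
pos 32 'd': at 1  → match P3@[32:32]
pos 33 'e': at 2

Result: [[1,3],[6,1],[10,1],[11,3],[12,3],[15,0],[15,6],[16,3],[19,0],[19,6],[21,3],[24,0],[24,6],[25,3],[28,0],[28,6],[30,3],[32,3]]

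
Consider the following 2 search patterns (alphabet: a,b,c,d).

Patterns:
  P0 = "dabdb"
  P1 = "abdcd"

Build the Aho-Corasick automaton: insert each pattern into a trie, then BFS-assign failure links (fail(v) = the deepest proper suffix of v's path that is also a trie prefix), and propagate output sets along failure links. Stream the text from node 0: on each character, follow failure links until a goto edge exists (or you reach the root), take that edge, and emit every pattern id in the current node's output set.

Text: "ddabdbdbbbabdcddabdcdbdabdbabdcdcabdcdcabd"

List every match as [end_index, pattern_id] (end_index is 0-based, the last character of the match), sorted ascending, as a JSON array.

Build:
Trie nodes:
  0='ε' goto a→6 d→1
  1='d' goto a→2
  2='da' goto b→3
  3='dab' goto d→4
  4='dabd' goto b→5
  5='dabdb' goto ·  [P0 ends]
  6='a' goto b→7
  7='ab' goto d→8
  8='abd' goto c→9
  9='abdc' goto d→10
  10='abdcd' goto ·  [P1 ends]

Failure links (BFS by depth):
  n1('d'): parent n0 fail=0; on 'd' 0 → fail=0;  out ∅∪∅=∅
  n6('a'): parent n0 fail=0; on 'a' 0 → fail=0;  out ∅∪∅=∅
  n2('da'): parent n1 fail=0; on 'a' 0 → fail=6;  out ∅∪∅=∅
  n7('ab'): parent n6 fail=0; on 'b' 0 → fail=0;  out ∅∪∅=∅
  n3('dab'): parent n2 fail=6; on 'b' 6 → fail=7;  out ∅∪∅=∅
  n8('abd'): parent n7 fail=0; on 'd' 0 → fail=1;  out ∅∪∅=∅
  n4('dabd'): parent n3 fail=7; on 'd' 7 → fail=8;  out ∅∪∅=∅
  n9('abdc'): parent n8 fail=1; on 'c' 1→0 → fail=0;  out ∅∪∅=∅
  n5('dabdb'): parent n4 fail=8; on 'b' 8→1→0 → fail=0;  out {0}∪∅={0}
  n10('abdcd'): parent n9 fail=0; on 'd' 0 → fail=1;  out {1}∪∅={1}

Scan:
i=0 'd': node 0→1
i=1 'd': node 1→1 (fail-walked)
i=2 'a': node 1→2
i=3 'b': node 2→3
i=4 'd': node 3→4
i=5 'b': node 4→5  emit P0@[1:5]
i=6 'd': node 5→1 (fail-walked)
i=7 'b': node 1→0 (fail-walked)
i=8 'b': node 0→0
i=9 'b': node 0→0
i=10 'a': node 0→6
i=11 'b': node 6→7
i=12 'd': node 7→8
i=13 'c': node 8→9
i=14 'd': node 9→10  emit P1@[10:14]
i=15 'd': node 10→1 (fail-walked)
i=16 'a': node 1→2
i=17 'b': node 2→3
i=18 'd': node 3→4
i=19 'c': node 4→9 (fail-walked)
i=20 'd': node 9→10  emit P1@[16:20]
i=21 'b': node 10→0 (fail-walked)
i=22 'd': node 0→1
i=23 'a': node 1→2
i=24 'b': node 2→3
i=25 'd': node 3→4
i=26 'b': node 4→5  emit P0@[22:26]
i=27 'a': node 5→6 (fail-walked)
i=28 'b': node 6→7
i=29 'd': node 7→8
i=30 'c': node 8→9
i=31 'd': node 9→10  emit P1@[27:31]
i=32 'c': node 10→0 (fail-walked)
i=33 'a': node 0→6
i=34 'b': node 6→7
i=35 'd': node 7→8
i=36 'c': node 8→9
i=37 'd': node 9→10  emit P1@[33:37]
i=38 'c': node 10→0 (fail-walked)
i=39 'a': node 0→6
i=40 'b': node 6→7
i=41 'd': node 7→8

Matches: [[5,0],[14,1],[20,1],[26,0],[31,1],[37,1]]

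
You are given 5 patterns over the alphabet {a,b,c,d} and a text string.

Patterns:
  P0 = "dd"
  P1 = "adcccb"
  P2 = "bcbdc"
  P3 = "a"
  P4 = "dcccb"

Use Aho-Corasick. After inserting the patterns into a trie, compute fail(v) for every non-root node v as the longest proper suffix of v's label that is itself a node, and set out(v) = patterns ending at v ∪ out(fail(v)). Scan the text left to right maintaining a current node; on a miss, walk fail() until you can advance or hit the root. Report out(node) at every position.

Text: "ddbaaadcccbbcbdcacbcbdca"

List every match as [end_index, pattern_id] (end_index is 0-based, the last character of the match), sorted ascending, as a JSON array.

Build automaton:
Trie (insert patterns):
  0='ε' goto a→3 b→9 d→1
  1='d' goto c→14 d→2
  2='dd' goto ·  [P0 ends]
  3='a' goto d→4  [P3 ends]
  4='ad' goto c→5
  5='adc' goto c→6
  6='adcc' goto c→7
  7='adccc' goto b→8
  8='adcccb' goto ·  [P1 ends]
  9='b' goto c→10
  10='bc' goto b→11
  11='bcb' goto d→12
  12='bcbd' goto c→13
  13='bcbdc' goto ·  [P2 ends]
  14='dc' goto c→15
  15='dcc' goto c→16
  16='dccc' goto b→17
  17='dcccb' goto ·  [P4 ends]

BFS fail/out derivation:
  fail(1) 'd': from fail(0)=0 chase 'd': 0 ⇒ 0;  out=∅∪out(0)=∅
  fail(3) 'a': from fail(0)=0 chase 'a': 0 ⇒ 0;  out={3}∪out(0)={3}
  fail(9) 'b': from fail(0)=0 chase 'b': 0 ⇒ 0;  out=∅∪out(0)=∅
  fail(2) 'dd': from fail(1)=0 chase 'd': 0 ⇒ 1;  out={0}∪out(1)={0}
  fail(4) 'ad': from fail(3)=0 chase 'd': 0 ⇒ 1;  out=∅∪out(1)=∅
  fail(10) 'bc': from fail(9)=0 chase 'c': 0 ⇒ 0;  out=∅∪out(0)=∅
  fail(14) 'dc': from fail(1)=0 chase 'c': 0 ⇒ 0;  out=∅∪out(0)=∅
  fail(5) 'adc': from fail(4)=1 chase 'c': 1 ⇒ 14;  out=∅∪out(14)=∅
  fail(11) 'bcb': from fail(10)=0 chase 'b': 0 ⇒ 9;  out=∅∪out(9)=∅
  fail(15) 'dcc': from fail(14)=0 chase 'c': 0 ⇒ 0;  out=∅∪out(0)=∅
  fail(6) 'adcc': from fail(5)=14 chase 'c': 14 ⇒ 15;  out=∅∪out(15)=∅
  fail(12) 'bcbd': from fail(11)=9 chase 'd': 9→0 ⇒ 1;  out=∅∪out(1)=∅
  fail(16) 'dccc': from fail(15)=0 chase 'c': 0 ⇒ 0;  out=∅∪out(0)=∅
  fail(7) 'adccc': from fail(6)=15 chase 'c': 15 ⇒ 16;  out=∅∪out(16)=∅
  fail(13) 'bcbdc': from fail(12)=1 chase 'c': 1 ⇒ 14;  out={2}∪out(14)={2}
  fail(17) 'dcccb': from fail(16)=0 chase 'b': 0 ⇒ 9;  out={4}∪out(9)={4}
  fail(8) 'adcccb': from fail(7)=16 chase 'b': 16 ⇒ 17;  out={1}∪out(17)={1,4}

Text stream:
i=0 'd': node 0→1
i=1 'd': node 1→2  emit P0@[0:1]
i=2 'b': node 2→9 ·f
i=3 'a': node 9→3 ·f  emit P3@[3:3]
i=4 'a': node 3→3 ·f  emit P3@[4:4]
i=5 'a': node 3→3 ·f  emit P3@[5:5]
i=6 'd': node 3→4
i=7 'c': node 4→5
i=8 'c': node 5→6
i=9 'c': node 6→7
i=10 'b': node 7→8  emit P1@[5:10],P4@[6:10]
i=11 'b': node 8→9 ·f
i=12 'c': node 9→10
i=13 'b': node 10→11
i=14 'd': node 11→12
i=15 'c': node 12→13  emit P2@[11:15]
i=16 'a': node 13→3 ·f  emit P3@[16:16]
i=17 'c': node 3→0 ·f
i=18 'b': node 0→9
i=19 'c': node 9→10
i=20 'b': node 10→11
i=21 'd': node 11→12
i=22 'c': node 12→13  emit P2@[18:22]
i=23 'a': node 13→3 ·f  emit P3@[23:23]

Matches: [[1,0],[3,3],[4,3],[5,3],[10,1],[10,4],[15,2],[16,3],[22,2],[23,3]]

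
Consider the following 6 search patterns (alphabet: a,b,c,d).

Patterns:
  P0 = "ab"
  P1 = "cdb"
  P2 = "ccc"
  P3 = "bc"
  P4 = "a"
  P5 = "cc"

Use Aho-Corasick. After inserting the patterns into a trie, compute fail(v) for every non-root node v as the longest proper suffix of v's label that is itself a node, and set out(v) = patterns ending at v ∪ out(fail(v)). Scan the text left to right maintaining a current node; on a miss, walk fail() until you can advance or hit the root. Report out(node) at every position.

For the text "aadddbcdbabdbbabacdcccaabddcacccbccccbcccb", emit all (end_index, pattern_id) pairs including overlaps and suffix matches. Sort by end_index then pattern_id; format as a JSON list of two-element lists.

Build automaton:
Trie (insert patterns):
  0='ε' goto a→1 b→8 c→3
  1='a' goto b→2  ←P4
  2='ab' goto ·  ←P0
  3='c' goto c→6 d→4
  4='cd' goto b→5
  5='cdb' goto ·  ←P1
  6='cc' goto c→7  ←P5
  7='ccc' goto ·  ←P2
  8='b' goto c→9
  9='bc' goto ·  ←P3

Failure links (BFS by depth):
  fail(1) 'a': from fail(0)=0 chase 'a': 0 ⇒ 0;  out={4}∪out(0)={4}
  fail(3) 'c': from fail(0)=0 chase 'c': 0 ⇒ 0;  out=∅∪out(0)=∅
  fail(8) 'b': from fail(0)=0 chase 'b': 0 ⇒ 0;  out=∅∪out(0)=∅
  fail(2) 'ab': from fail(1)=0 chase 'b': 0 ⇒ 8;  out={0}∪out(8)={0}
  fail(4) 'cd': from fail(3)=0 chase 'd': 0 ⇒ 0;  out=∅∪out(0)=∅
  fail(6) 'cc': from fail(3)=0 chase 'c': 0 ⇒ 3;  out={5}∪out(3)={5}
  fail(9) 'bc': from fail(8)=0 chase 'c': 0 ⇒ 3;  out={3}∪out(3)={3}
  fail(5) 'cdb': from fail(4)=0 chase 'b': 0 ⇒ 8;  out={1}∪out(8)={1}
  fail(7) 'ccc': from fail(6)=3 chase 'c': 3 ⇒ 6;  out={2}∪out(6)={2,5}

Run:
i=0 'a': node 0→1  → match P4@[0:0]
i=1 'a': node 1→1 (fail-walked)  → match P4@[1:1]
i=2 'd': node 1→0 (fail-walked)
i=3 'd': node 0→0
i=4 'd': node 0→0
i=5 'b': node 0→8
i=6 'c': node 8→9  → match P3@[5:6]
i=7 'd': node 9→4 (fail-walked)
i=8 'b': node 4→5  → match P1@[6:8]
i=9 'a': node 5→1 (fail-walked)  → match P4@[9:9]
i=10 'b': node 1→2  → match P0@[9:10]
i=11 'd': node 2→0 (fail-walked)
i=12 'b': node 0→8
i=13 'b': node 8→8 (fail-walked)
i=14 'a': node 8→1 (fail-walked)  → match P4@[14:14]
i=15 'b': node 1→2  → match P0@[14:15]
i=16 'a': node 2→1 (fail-walked)  → match P4@[16:16]
i=17 'c': node 1→3 (fail-walked)
i=18 'd': node 3→4
i=19 'c': node 4→3 (fail-walked)
i=20 'c': node 3→6  → match P5@[19:20]
i=21 'c': node 6→7  → match P2@[19:21],P5@[20:21]
i=22 'a': node 7→1 (fail-walked)  → match P4@[22:22]
i=23 'a': node 1→1 (fail-walked)  → match P4@[23:23]
i=24 'b': node 1→2  → match P0@[23:24]
i=25 'd': node 2→0 (fail-walked)
i=26 'd': node 0→0
i=27 'c': node 0→3
i=28 'a': node 3→1 (fail-walked)  → match P4@[28:28]
i=29 'c': node 1→3 (fail-walked)
i=30 'c': node 3→6  → match P5@[29:30]
i=31 'c': node 6→7  → match P2@[29:31],P5@[30:31]
i=32 'b': node 7→8 (fail-walked)
i=33 'c': node 8→9  → match P3@[32:33]
i=34 'c': node 9→6 (fail-walked)  → match P5@[33:34]
i=35 'c': node 6→7  → match P2@[33:35],P5@[34:35]
i=36 'c': node 7→7 (fail-walked)  → match P2@[34:36],P5@[35:36]
i=37 'b': node 7→8 (fail-walked)
i=38 'c': node 8→9  → match P3@[37:38]
i=39 'c': node 9→6 (fail-walked)  → match P5@[38:39]
i=40 'c': node 6→7  → match P2@[38:40],P5@[39:40]
i=41 'b': node 7→8 (fail-walked)

Matches: [[0,4],[1,4],[6,3],[8,1],[9,4],[10,0],[14,4],[15,0],[16,4],[20,5],[21,2],[21,5],[22,4],[23,4],[24,0],[28,4],[30,5],[31,2],[31,5],[33,3],[34,5],[35,2],[35,5],[36,2],[36,5],[38,3],[39,5],[40,2],[40,5]]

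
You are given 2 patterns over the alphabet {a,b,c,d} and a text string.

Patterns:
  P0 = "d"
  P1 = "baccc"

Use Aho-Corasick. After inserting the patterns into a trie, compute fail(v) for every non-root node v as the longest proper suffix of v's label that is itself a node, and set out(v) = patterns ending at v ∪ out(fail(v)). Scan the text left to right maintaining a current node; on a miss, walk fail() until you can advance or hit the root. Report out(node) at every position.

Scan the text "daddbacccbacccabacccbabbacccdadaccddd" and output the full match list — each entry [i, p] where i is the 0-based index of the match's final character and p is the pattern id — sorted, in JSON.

Build:
Trie (insert patterns):
  0='ε' goto b→2 d→1
  1='d' goto ·  ←P0
  2='b' goto a→3
  3='ba' goto c→4
  4='bac' goto c→5
  5='bacc' goto c→6
  6='baccc' goto ·  ←P1

BFS fail/out derivation:
  fail(1) 'd': from fail(0)=0 chase 'd': 0 ⇒ 0;  out={0}∪out(0)={0}
  fail(2) 'b': from fail(0)=0 chase 'b': 0 ⇒ 0;  out=∅∪out(0)=∅
  fail(3) 'ba': from fail(2)=0 chase 'a': 0 ⇒ 0;  out=∅∪out(0)=∅
  fail(4) 'bac': from fail(3)=0 chase 'c': 0 ⇒ 0;  out=∅∪out(0)=∅
  fail(5) 'bacc': from fail(4)=0 chase 'c': 0 ⇒ 0;  out=∅∪out(0)=∅
  fail(6) 'baccc': from fail(5)=0 chase 'c': 0 ⇒ 0;  out={1}∪out(0)={1}

Scan:
[0] read 'd'  n0⇒n1  ** P0@[0:0]
[1] read 'a'  n1⇒n0 (via fail)
[2] read 'd'  n0⇒n1  ** P0@[2:2]
[3] read 'd'  n1⇒n1 (via fail)  ** P0@[3:3]
[4] read 'b'  n1⇒n2 (via fail)
[5] read 'a'  n2⇒n3
[6] read 'c'  n3⇒n4
[7] read 'c'  n4⇒n5
[8] read 'c'  n5⇒n6  ** P1@[4:8]
[9] read 'b'  n6⇒n2 (via fail)
[10] read 'a'  n2⇒n3
[11] read 'c'  n3⇒n4
[12] read 'c'  n4⇒n5
[13] read 'c'  n5⇒n6  ** P1@[9:13]
[14] read 'a'  n6⇒n0 (via fail)
[15] read 'b'  n0⇒n2
[16] read 'a'  n2⇒n3
[17] read 'c'  n3⇒n4
[18] read 'c'  n4⇒n5
[19] read 'c'  n5⇒n6  ** P1@[15:19]
[20] read 'b'  n6⇒n2 (via fail)
[21] read 'a'  n2⇒n3
[22] read 'b'  n3⇒n2 (via fail)
[23] read 'b'  n2⇒n2 (via fail)
[24] read 'a'  n2⇒n3
[25] read 'c'  n3⇒n4
[26] read 'c'  n4⇒n5
[27] read 'c'  n5⇒n6  ** P1@[23:27]
[28] read 'd'  n6⇒n1 (via fail)  ** P0@[28:28]
[29] read 'a'  n1⇒n0 (via fail)
[30] read 'd'  n0⇒n1  ** P0@[30:30]
[31] read 'a'  n1⇒n0 (via fail)
[32] read 'c'  n0⇒n0
[33] read 'c'  n0⇒n0
[34] read 'd'  n0⇒n1  ** P0@[34:34]
[35] read 'd'  n1⇒n1 (via fail)  ** P0@[35:35]
[36] read 'd'  n1⇒n1 (via fail)  ** P0@[36:36]

Result: [[0,0],[2,0],[3,0],[8,1],[13,1],[19,1],[27,1],[28,0],[30,0],[34,0],[35,0],[36,0]]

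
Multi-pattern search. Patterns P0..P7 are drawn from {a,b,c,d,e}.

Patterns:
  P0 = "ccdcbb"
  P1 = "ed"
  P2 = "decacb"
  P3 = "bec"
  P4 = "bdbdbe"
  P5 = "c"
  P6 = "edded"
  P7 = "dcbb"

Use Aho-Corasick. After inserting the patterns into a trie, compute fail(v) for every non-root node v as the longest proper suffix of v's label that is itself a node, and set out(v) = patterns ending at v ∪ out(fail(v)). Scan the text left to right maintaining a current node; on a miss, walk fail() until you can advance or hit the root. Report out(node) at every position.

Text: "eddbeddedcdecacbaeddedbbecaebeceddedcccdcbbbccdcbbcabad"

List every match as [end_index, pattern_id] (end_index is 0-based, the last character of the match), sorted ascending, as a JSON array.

Construct AC machine:
Trie (insert patterns):
  n0 'ε': b→15 c→1 d→9 e→7
  n1 'c': c→2  ←P5
  n2 'cc': d→3
  n3 'ccd': c→4
  n4 'ccdc': b→5
  n5 'ccdcb': b→6
  n6 'ccdcbb': ·  ←P0
  n7 'e': d→8
  n8 'ed': d→23  ←P1
  n9 'd': c→26 e→10
  n10 'de': c→11
  n11 'dec': a→12
  n12 'deca': c→13
  n13 'decac': b→14
  n14 'decacb': ·  ←P2
  n15 'b': d→18 e→16
  n16 'be': c→17
  n17 'bec': ·  ←P3
  n18 'bd': b→19
  n19 'bdb': d→20
  n20 'bdbd': b→21
  n21 'bdbdb': e→22
  n22 'bdbdbe': ·  ←P4
  n23 'edd': e→24
  n24 'edde': d→25
  n25 'edded': ·  ←P6
  n26 'dc': b→27
  n27 'dcb': b→28
  n28 'dcbb': ·  ←P7

Failure links (BFS by depth):
  n1('c'): parent n0 fail=0; on 'c' 0 → fail=0;  out {5}∪∅={5}
  n7('e'): parent n0 fail=0; on 'e' 0 → fail=0;  out ∅∪∅=∅
  n9('d'): parent n0 fail=0; on 'd' 0 → fail=0;  out ∅∪∅=∅
  n15('b'): parent n0 fail=0; on 'b' 0 → fail=0;  out ∅∪∅=∅
  n2('cc'): parent n1 fail=0; on 'c' 0 → fail=1;  out ∅∪{5}={5}
  n8('ed'): parent n7 fail=0; on 'd' 0 → fail=9;  out {1}∪∅={1}
  n10('de'): parent n9 fail=0; on 'e' 0 → fail=7;  out ∅∪∅=∅
  n16('be'): parent n15 fail=0; on 'e' 0 → fail=7;  out ∅∪∅=∅
  n18('bd'): parent n15 fail=0; on 'd' 0 → fail=9;  out ∅∪∅=∅
  n26('dc'): parent n9 fail=0; on 'c' 0 → fail=1;  out ∅∪{5}={5}
  n3('ccd'): parent n2 fail=1; on 'd' 1→0 → fail=9;  out ∅∪∅=∅
  n11('dec'): parent n10 fail=7; on 'c' 7→0 → fail=1;  out ∅∪{5}={5}
  n17('bec'): parent n16 fail=7; on 'c' 7→0 → fail=1;  out {3}∪{5}={3,5}
  n19('bdb'): parent n18 fail=9; on 'b' 9→0 → fail=15;  out ∅∪∅=∅
  n23('edd'): parent n8 fail=9; on 'd' 9→0 → fail=9;  out ∅∪∅=∅
  n27('dcb'): parent n26 fail=1; on 'b' 1→0 → fail=15;  out ∅∪∅=∅
  n4('ccdc'): parent n3 fail=9; on 'c' 9 → fail=26;  out ∅∪{5}={5}
  n12('deca'): parent n11 fail=1; on 'a' 1→0 → fail=0;  out ∅∪∅=∅
  n20('bdbd'): parent n19 fail=15; on 'd' 15 → fail=18;  out ∅∪∅=∅
  n24('edde'): parent n23 fail=9; on 'e' 9 → fail=10;  out ∅∪∅=∅
  n28('dcbb'): parent n27 fail=15; on 'b' 15→0 → fail=15;  out {7}∪∅={7}
  n5('ccdcb'): parent n4 fail=26; on 'b' 26 → fail=27;  out ∅∪∅=∅
  n13('decac'): parent n12 fail=0; on 'c' 0 → fail=1;  out ∅∪{5}={5}
  n21('bdbdb'): parent n20 fail=18; on 'b' 18 → fail=19;  out ∅∪∅=∅
  n25('edded'): parent n24 fail=10; on 'd' 10→7 → fail=8;  out {6}∪{1}={1,6}
  n6('ccdcbb'): parent n5 fail=27; on 'b' 27 → fail=28;  out {0}∪{7}={0,7}
  n14('decacb'): parent n13 fail=1; on 'b' 1→0 → fail=15;  out {2}∪∅={2}
  n22('bdbdbe'): parent n21 fail=19; on 'e' 19→15 → fail=16;  out {4}∪∅={4}

Text stream:
pos 0 'e': at 7
pos 1 'd': at 8  emit P1@[0:1]
pos 2 'd': at 23
pos 3 'b': at 15 ·f
pos 4 'e': at 16
pos 5 'd': at 8 ·f  emit P1@[4:5]
pos 6 'd': at 23
pos 7 'e': at 24
pos 8 'd': at 25  emit P1@[7:8],P6@[4:8]
pos 9 'c': at 26 ·f  emit P5@[9:9]
pos 10 'd': at 9 ·f
pos 11 'e': at 10
pos 12 'c': at 11  emit P5@[12:12]
pos 13 'a': at 12
pos 14 'c': at 13  emit P5@[14:14]
pos 15 'b': at 14  emit P2@[10:15]
pos 16 'a': at 0 ·f
pos 17 'e': at 7
pos 18 'd': at 8  emit P1@[17:18]
pos 19 'd': at 23
pos 20 'e': at 24
pos 21 'd': at 25  emit P1@[20:21],P6@[17:21]
pos 22 'b': at 15 ·f
pos 23 'b': at 15 ·f
pos 24 'e': at 16
pos 25 'c': at 17  emit P3@[23:25],P5@[25:25]
pos 26 'a': at 0 ·f
pos 27 'e': at 7
pos 28 'b': at 15 ·f
pos 29 'e': at 16
pos 30 'c': at 17  emit P3@[28:30],P5@[30:30]
pos 31 'e': at 7 ·f
pos 32 'd': at 8  emit P1@[31:32]
pos 33 'd': at 23
pos 34 'e': at 24
pos 35 'd': at 25  emit P1@[34:35],P6@[31:35]
pos 36 'c': at 26 ·f  emit P5@[36:36]
pos 37 'c': at 2 ·f  emit P5@[37:37]
pos 38 'c': at 2 ·f  emit P5@[38:38]
pos 39 'd': at 3
pos 40 'c': at 4  emit P5@[40:40]
pos 41 'b': at 5
pos 42 'b': at 6  emit P0@[37:42],P7@[39:42]
pos 43 'b': at 15 ·f
pos 44 'c': at 1 ·f  emit P5@[44:44]
pos 45 'c': at 2  emit P5@[45:45]
pos 46 'd': at 3
pos 47 'c': at 4  emit P5@[47:47]
pos 48 'b': at 5
pos 49 'b': at 6  emit P0@[44:49],P7@[46:49]
pos 50 'c': at 1 ·f  emit P5@[50:50]
pos 51 'a': at 0 ·f
pos 52 'b': at 15
pos 53 'a': at 0 ·f
pos 54 'd': at 9

Result: [[1,1],[5,1],[8,1],[8,6],[9,5],[12,5],[14,5],[15,2],[18,1],[21,1],[21,6],[25,3],[25,5],[30,3],[30,5],[32,1],[35,1],[35,6],[36,5],[37,5],[38,5],[40,5],[42,0],[42,7],[44,5],[45,5],[47,5],[49,0],[49,7],[50,5]]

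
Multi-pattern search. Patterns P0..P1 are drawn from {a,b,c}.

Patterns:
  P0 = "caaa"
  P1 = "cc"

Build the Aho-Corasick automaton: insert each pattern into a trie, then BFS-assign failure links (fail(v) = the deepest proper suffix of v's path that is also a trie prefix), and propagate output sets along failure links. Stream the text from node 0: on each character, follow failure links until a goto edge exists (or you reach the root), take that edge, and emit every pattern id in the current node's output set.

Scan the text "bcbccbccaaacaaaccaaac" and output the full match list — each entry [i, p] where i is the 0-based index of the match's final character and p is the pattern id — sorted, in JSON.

Build:
Trie (insert patterns):
  n0 'ε': c→1
  n1 'c': a→2 c→5
  n2 'ca': a→3
  n3 'caa': a→4
  n4 'caaa': ·  [P0 ends]
  n5 'cc': ·  [P1 ends]

Failure links (BFS by depth):
  fail(1) 'c': from fail(0)=0 chase 'c': 0 ⇒ 0;  out=∅∪out(0)=∅
  fail(2) 'ca': from fail(1)=0 chase 'a': 0 ⇒ 0;  out=∅∪out(0)=∅
  fail(5) 'cc': from fail(1)=0 chase 'c': 0 ⇒ 1;  out={1}∪out(1)={1}
  fail(3) 'caa': from fail(2)=0 chase 'a': 0 ⇒ 0;  out=∅∪out(0)=∅
  fail(4) 'caaa': from fail(3)=0 chase 'a': 0 ⇒ 0;  out={0}∪out(0)={0}

Text stream:
pos 0 'b': at 0
pos 1 'c': at 1
pos 2 'b': at 0 (via fail)
pos 3 'c': at 1
pos 4 'c': at 5  → match P1@[3:4]
pos 5 'b': at 0 (via fail)
pos 6 'c': at 1
pos 7 'c': at 5  → match P1@[6:7]
pos 8 'a': at 2 (via fail)
pos 9 'a': at 3
pos 10 'a': at 4  → match P0@[7:10]
pos 11 'c': at 1 (via fail)
pos 12 'a': at 2
pos 13 'a': at 3
pos 14 'a': at 4  → match P0@[11:14]
pos 15 'c': at 1 (via fail)
pos 16 'c': at 5  → match P1@[15:16]
pos 17 'a': at 2 (via fail)
pos 18 'a': at 3
pos 19 'a': at 4  → match P0@[16:19]
pos 20 'c': at 1 (via fail)

Matches: [[4,1],[7,1],[10,0],[14,0],[16,1],[19,0]]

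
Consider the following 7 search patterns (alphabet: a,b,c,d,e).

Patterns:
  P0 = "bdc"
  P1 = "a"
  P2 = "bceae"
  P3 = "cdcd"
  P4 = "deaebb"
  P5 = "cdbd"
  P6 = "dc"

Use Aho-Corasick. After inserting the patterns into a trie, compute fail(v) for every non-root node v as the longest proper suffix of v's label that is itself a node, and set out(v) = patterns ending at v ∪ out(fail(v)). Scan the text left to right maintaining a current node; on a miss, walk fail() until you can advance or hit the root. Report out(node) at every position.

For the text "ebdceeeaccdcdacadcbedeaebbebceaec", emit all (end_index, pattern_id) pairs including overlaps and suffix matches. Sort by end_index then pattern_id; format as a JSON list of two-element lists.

Build:
Trie (insert patterns):
  0='ε' goto a→4 b→1 c→9 d→13
  1='b' goto c→5 d→2
  2='bd' goto c→3
  3='bdc' goto ·  [P0 ends]
  4='a' goto ·  [P1 ends]
  5='bc' goto e→6
  6='bce' goto a→7
  7='bcea' goto e→8
  8='bceae' goto ·  [P2 ends]
  9='c' goto d→10
  10='cd' goto b→19 c→11
  11='cdc' goto d→12
  12='cdcd' goto ·  [P3 ends]
  13='d' goto c→21 e→14
  14='de' goto a→15
  15='dea' goto e→16
  16='deae' goto b→17
  17='deaeb' goto b→18
  18='deaebb' goto ·  [P4 ends]
  19='cdb' goto d→20
  20='cdbd' goto ·  [P5 ends]
  21='dc' goto ·  [P6 ends]

BFS fail/out derivation:
  n1('b'): parent n0 fail=0; on 'b' 0 → fail=0;  out ∅∪∅=∅
  n4('a'): parent n0 fail=0; on 'a' 0 → fail=0;  out {1}∪∅={1}
  n9('c'): parent n0 fail=0; on 'c' 0 → fail=0;  out ∅∪∅=∅
  n13('d'): parent n0 fail=0; on 'd' 0 → fail=0;  out ∅∪∅=∅
  n2('bd'): parent n1 fail=0; on 'd' 0 → fail=13;  out ∅∪∅=∅
  n5('bc'): parent n1 fail=0; on 'c' 0 → fail=9;  out ∅∪∅=∅
  n10('cd'): parent n9 fail=0; on 'd' 0 → fail=13;  out ∅∪∅=∅
  n14('de'): parent n13 fail=0; on 'e' 0 → fail=0;  out ∅∪∅=∅
  n21('dc'): parent n13 fail=0; on 'c' 0 → fail=9;  out {6}∪∅={6}
  n3('bdc'): parent n2 fail=13; on 'c' 13 → fail=21;  out {0}∪{6}={0,6}
  n6('bce'): parent n5 fail=9; on 'e' 9→0 → fail=0;  out ∅∪∅=∅
  n11('cdc'): parent n10 fail=13; on 'c' 13 → fail=21;  out ∅∪{6}={6}
  n15('dea'): parent n14 fail=0; on 'a' 0 → fail=4;  out ∅∪{1}={1}
  n19('cdb'): parent n10 fail=13; on 'b' 13→0 → fail=1;  out ∅∪∅=∅
  n7('bcea'): parent n6 fail=0; on 'a' 0 → fail=4;  out ∅∪{1}={1}
  n12('cdcd'): parent n11 fail=21; on 'd' 21→9 → fail=10;  out {3}∪∅={3}
  n16('deae'): parent n15 fail=4; on 'e' 4→0 → fail=0;  out ∅∪∅=∅
  n20('cdbd'): parent n19 fail=1; on 'd' 1 → fail=2;  out {5}∪∅={5}
  n8('bceae'): parent n7 fail=4; on 'e' 4→0 → fail=0;  out {2}∪∅={2}
  n17('deaeb'): parent n16 fail=0; on 'b' 0 → fail=1;  out ∅∪∅=∅
  n18('deaebb'): parent n17 fail=1; on 'b' 1→0 → fail=1;  out {4}∪∅={4}

Text stream:
[0] read 'e'  n0⇒n0
[1] read 'b'  n0⇒n1
[2] read 'd'  n1⇒n2
[3] read 'c'  n2⇒n3  → match P0@[1:3],P6@[2:3]
[4] read 'e'  n3⇒n0 (via fail)
[5] read 'e'  n0⇒n0
[6] read 'e'  n0⇒n0
[7] read 'a'  n0⇒n4  → match P1@[7:7]
[8] read 'c'  n4⇒n9 (via fail)
[9] read 'c'  n9⇒n9 (via fail)
[10] read 'd'  n9⇒n10
[11] read 'c'  n10⇒n11  → match P6@[10:11]
[12] read 'd'  n11⇒n12  → match P3@[9:12]
[13] read 'a'  n12⇒n4 (via fail)  → match P1@[13:13]
[14] read 'c'  n4⇒n9 (via fail)
[15] read 'a'  n9⇒n4 (via fail)  → match P1@[15:15]
[16] read 'd'  n4⇒n13 (via fail)
[17] read 'c'  n13⇒n21  → match P6@[16:17]
[18] read 'b'  n21⇒n1 (via fail)
[19] read 'e'  n1⇒n0 (via fail)
[20] read 'd'  n0⇒n13
[21] read 'e'  n13⇒n14
[22] read 'a'  n14⇒n15  → match P1@[22:22]
[23] read 'e'  n15⇒n16
[24] read 'b'  n16⇒n17
[25] read 'b'  n17⇒n18  → match P4@[20:25]
[26] read 'e'  n18⇒n0 (via fail)
[27] read 'b'  n0⇒n1
[28] read 'c'  n1⇒n5
[29] read 'e'  n5⇒n6
[30] read 'a'  n6⇒n7  → match P1@[30:30]
[31] read 'e'  n7⇒n8  → match P2@[27:31]
[32] read 'c'  n8⇒n9 (via fail)

Result: [[3,0],[3,6],[7,1],[11,6],[12,3],[13,1],[15,1],[17,6],[22,1],[25,4],[30,1],[31,2]]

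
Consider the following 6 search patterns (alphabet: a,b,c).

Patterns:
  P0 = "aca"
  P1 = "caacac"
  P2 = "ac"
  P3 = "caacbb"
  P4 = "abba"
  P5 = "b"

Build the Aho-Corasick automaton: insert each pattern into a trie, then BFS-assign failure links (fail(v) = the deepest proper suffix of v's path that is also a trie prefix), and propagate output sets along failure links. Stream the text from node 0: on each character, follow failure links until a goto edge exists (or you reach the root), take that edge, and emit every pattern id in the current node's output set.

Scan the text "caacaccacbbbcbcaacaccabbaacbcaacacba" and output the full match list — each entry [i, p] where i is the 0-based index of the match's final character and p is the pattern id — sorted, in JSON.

Build:
Trie nodes:
  n0 'ε': a→1 b→15 c→4
  n1 'a': b→12 c→2
  n2 'ac': a→3  ←P2
  n3 'aca': ·  ←P0
  n4 'c': a→5
  n5 'ca': a→6
  n6 'caa': c→7
  n7 'caac': a→8 b→10
  n8 'caaca': c→9
  n9 'caacac': ·  ←P1
  n10 'caacb': b→11
  n11 'caacbb': ·  ←P3
  n12 'ab': b→13
  n13 'abb': a→14
  n14 'abba': ·  ←P4
  n15 'b': ·  ←P5

Failure links (BFS by depth):
  n1('a'): parent n0 fail=0; on 'a' 0 → fail=0;  out ∅∪∅=∅
  n4('c'): parent n0 fail=0; on 'c' 0 → fail=0;  out ∅∪∅=∅
  n15('b'): parent n0 fail=0; on 'b' 0 → fail=0;  out {5}∪∅={5}
  n2('ac'): parent n1 fail=0; on 'c' 0 → fail=4;  out {2}∪∅={2}
  n5('ca'): parent n4 fail=0; on 'a' 0 → fail=1;  out ∅∪∅=∅
  n12('ab'): parent n1 fail=0; on 'b' 0 → fail=15;  out ∅∪{5}={5}
  n3('aca'): parent n2 fail=4; on 'a' 4 → fail=5;  out {0}∪∅={0}
  n6('caa'): parent n5 fail=1; on 'a' 1→0 → fail=1;  out ∅∪∅=∅
  n13('abb'): parent n12 fail=15; on 'b' 15→0 → fail=15;  out ∅∪{5}={5}
  n7('caac'): parent n6 fail=1; on 'c' 1 → fail=2;  out ∅∪{2}={2}
  n14('abba'): parent n13 fail=15; on 'a' 15→0 → fail=1;  out {4}∪∅={4}
  n8('caaca'): parent n7 fail=2; on 'a' 2 → fail=3;  out ∅∪{0}={0}
  n10('caacb'): parent n7 fail=2; on 'b' 2→4→0 → fail=15;  out ∅∪{5}={5}
  n9('caacac'): parent n8 fail=3; on 'c' 3→5→1 → fail=2;  out {1}∪{2}={1,2}
  n11('caacbb'): parent n10 fail=15; on 'b' 15→0 → fail=15;  out {3}∪{5}={3,5}

Run:
i=0 'c': node 0→4
i=1 'a': node 4→5
i=2 'a': node 5→6
i=3 'c': node 6→7  ** P2@[2:3]
i=4 'a': node 7→8  ** P0@[2:4]
i=5 'c': node 8→9  ** P1@[0:5],P2@[4:5]
i=6 'c': node 9→4 (via fail)
i=7 'a': node 4→5
i=8 'c': node 5→2 (via fail)  ** P2@[7:8]
i=9 'b': node 2→15 (via fail)  ** P5@[9:9]
i=10 'b': node 15→15 (via fail)  ** P5@[10:10]
i=11 'b': node 15→15 (via fail)  ** P5@[11:11]
i=12 'c': node 15→4 (via fail)
i=13 'b': node 4→15 (via fail)  ** P5@[13:13]
i=14 'c': node 15→4 (via fail)
i=15 'a': node 4→5
i=16 'a': node 5→6
i=17 'c': node 6→7  ** P2@[16:17]
i=18 'a': node 7→8  ** P0@[16:18]
i=19 'c': node 8→9  ** P1@[14:19],P2@[18:19]
i=20 'c': node 9→4 (via fail)
i=21 'a': node 4→5
i=22 'b': node 5→12 (via fail)  ** P5@[22:22]
i=23 'b': node 12→13  ** P5@[23:23]
i=24 'a': node 13→14  ** P4@[21:24]
i=25 'a': node 14→1 (via fail)
i=26 'c': node 1→2  ** P2@[25:26]
i=27 'b': node 2→15 (via fail)  ** P5@[27:27]
i=28 'c': node 15→4 (via fail)
i=29 'a': node 4→5
i=30 'a': node 5→6
i=31 'c': node 6→7  ** P2@[30:31]
i=32 'a': node 7→8  ** P0@[30:32]
i=33 'c': node 8→9  ** P1@[28:33],P2@[32:33]
i=34 'b': node 9→15 (via fail)  ** P5@[34:34]
i=35 'a': node 15→1 (via fail)

Result: [[3,2],[4,0],[5,1],[5,2],[8,2],[9,5],[10,5],[11,5],[13,5],[17,2],[18,0],[19,1],[19,2],[22,5],[23,5],[24,4],[26,2],[27,5],[31,2],[32,0],[33,1],[33,2],[34,5]]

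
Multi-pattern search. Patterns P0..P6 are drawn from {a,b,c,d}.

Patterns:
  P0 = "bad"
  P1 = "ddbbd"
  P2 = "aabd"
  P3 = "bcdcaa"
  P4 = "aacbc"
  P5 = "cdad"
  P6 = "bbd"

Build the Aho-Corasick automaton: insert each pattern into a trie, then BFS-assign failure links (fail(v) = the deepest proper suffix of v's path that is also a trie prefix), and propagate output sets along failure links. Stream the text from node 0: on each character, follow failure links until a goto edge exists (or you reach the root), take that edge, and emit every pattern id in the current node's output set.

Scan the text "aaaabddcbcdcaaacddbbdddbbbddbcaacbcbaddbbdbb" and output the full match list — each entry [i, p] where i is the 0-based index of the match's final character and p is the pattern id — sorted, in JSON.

Construct AC machine:
Trie (insert patterns):
  0='ε' goto a→9 b→1 c→21 d→4
  1='b' goto a→2 b→25 c→13
  2='ba' goto d→3
  3='bad' goto ·  ←P0
  4='d' goto d→5
  5='dd' goto b→6
  6='ddb' goto b→7
  7='ddbb' goto d→8
  8='ddbbd' goto ·  ←P1
  9='a' goto a→10
  10='aa' goto b→11 c→18
  11='aab' goto d→12
  12='aabd' goto ·  ←P2
  13='bc' goto d→14
  14='bcd' goto c→15
  15='bcdc' goto a→16
  16='bcdca' goto a→17
  17='bcdcaa' goto ·  ←P3
  18='aac' goto b→19
  19='aacb' goto c→20
  20='aacbc' goto ·  ←P4
  21='c' goto d→22
  22='cd' goto a→23
  23='cda' goto d→24
  24='cdad' goto ·  ←P5
  25='bb' goto d→26
  26='bbd' goto ·  ←P6

BFS fail/out derivation:
  n1('b'): parent n0 fail=0; on 'b' 0 → fail=0;  out ∅∪∅=∅
  n4('d'): parent n0 fail=0; on 'd' 0 → fail=0;  out ∅∪∅=∅
  n9('a'): parent n0 fail=0; on 'a' 0 → fail=0;  out ∅∪∅=∅
  n21('c'): parent n0 fail=0; on 'c' 0 → fail=0;  out ∅∪∅=∅
  n2('ba'): parent n1 fail=0; on 'a' 0 → fail=9;  out ∅∪∅=∅
  n5('dd'): parent n4 fail=0; on 'd' 0 → fail=4;  out ∅∪∅=∅
  n10('aa'): parent n9 fail=0; on 'a' 0 → fail=9;  out ∅∪∅=∅
  n13('bc'): parent n1 fail=0; on 'c' 0 → fail=21;  out ∅∪∅=∅
  n22('cd'): parent n21 fail=0; on 'd' 0 → fail=4;  out ∅∪∅=∅
  n25('bb'): parent n1 fail=0; on 'b' 0 → fail=1;  out ∅∪∅=∅
  n3('bad'): parent n2 fail=9; on 'd' 9→0 → fail=4;  out {0}∪∅={0}
  n6('ddb'): parent n5 fail=4; on 'b' 4→0 → fail=1;  out ∅∪∅=∅
  n11('aab'): parent n10 fail=9; on 'b' 9→0 → fail=1;  out ∅∪∅=∅
  n14('bcd'): parent n13 fail=21; on 'd' 21 → fail=22;  out ∅∪∅=∅
  n18('aac'): parent n10 fail=9; on 'c' 9→0 → fail=21;  out ∅∪∅=∅
  n23('cda'): parent n22 fail=4; on 'a' 4→0 → fail=9;  out ∅∪∅=∅
  n26('bbd'): parent n25 fail=1; on 'd' 1→0 → fail=4;  out {6}∪∅={6}
  n7('ddbb'): parent n6 fail=1; on 'b' 1 → fail=25;  out ∅∪∅=∅
  n12('aabd'): parent n11 fail=1; on 'd' 1→0 → fail=4;  out {2}∪∅={2}
  n15('bcdc'): parent n14 fail=22; on 'c' 22→4→0 → fail=21;  out ∅∪∅=∅
  n19('aacb'): parent n18 fail=21; on 'b' 21→0 → fail=1;  out ∅∪∅=∅
  n24('cdad'): parent n23 fail=9; on 'd' 9→0 → fail=4;  out {5}∪∅={5}
  n8('ddbbd'): parent n7 fail=25; on 'd' 25 → fail=26;  out {1}∪{6}={1,6}
  n16('bcdca'): parent n15 fail=21; on 'a' 21→0 → fail=9;  out ∅∪∅=∅
  n20('aacbc'): parent n19 fail=1; on 'c' 1 → fail=13;  out {4}∪∅={4}
  n17('bcdcaa'): parent n16 fail=9; on 'a' 9 → fail=10;  out {3}∪∅={3}

Run:
[0] read 'a'  n0⇒n9
[1] read 'a'  n9⇒n10
[2] read 'a'  n10⇒n10 (via fail)
[3] read 'a'  n10⇒n10 (via fail)
[4] read 'b'  n10⇒n11
[5] read 'd'  n11⇒n12  → match P2@[2:5]
[6] read 'd'  n12⇒n5 (via fail)
[7] read 'c'  n5⇒n21 (via fail)
[8] read 'b'  n21⇒n1 (via fail)
[9] read 'c'  n1⇒n13
[10] read 'd'  n13⇒n14
[11] read 'c'  n14⇒n15
[12] read 'a'  n15⇒n16
[13] read 'a'  n16⇒n17  → match P3@[8:13]
[14] read 'a'  n17⇒n10 (via fail)
[15] read 'c'  n10⇒n18
[16] read 'd'  n18⇒n22 (via fail)
[17] read 'd'  n22⇒n5 (via fail)
[18] read 'b'  n5⇒n6
[19] read 'b'  n6⇒n7
[20] read 'd'  n7⇒n8  → match P1@[16:20],P6@[18:20]
[21] read 'd'  n8⇒n5 (via fail)
[22] read 'd'  n5⇒n5 (via fail)
[23] read 'b'  n5⇒n6
[24] read 'b'  n6⇒n7
[25] read 'b'  n7⇒n25 (via fail)
[26] read 'd'  n25⇒n26  → match P6@[24:26]
[27] read 'd'  n26⇒n5 (via fail)
[28] read 'b'  n5⇒n6
[29] read 'c'  n6⇒n13 (via fail)
[30] read 'a'  n13⇒n9 (via fail)
[31] read 'a'  n9⇒n10
[32] read 'c'  n10⇒n18
[33] read 'b'  n18⇒n19
[34] read 'c'  n19⇒n20  → match P4@[30:34]
[35] read 'b'  n20⇒n1 (via fail)
[36] read 'a'  n1⇒n2
[37] read 'd'  n2⇒n3  → match P0@[35:37]
[38] read 'd'  n3⇒n5 (via fail)
[39] read 'b'  n5⇒n6
[40] read 'b'  n6⇒n7
[41] read 'd'  n7⇒n8  → match P1@[37:41],P6@[39:41]
[42] read 'b'  n8⇒n1 (via fail)
[43] read 'b'  n1⇒n25

Matches: [[5,2],[13,3],[20,1],[20,6],[26,6],[34,4],[37,0],[41,1],[41,6]]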